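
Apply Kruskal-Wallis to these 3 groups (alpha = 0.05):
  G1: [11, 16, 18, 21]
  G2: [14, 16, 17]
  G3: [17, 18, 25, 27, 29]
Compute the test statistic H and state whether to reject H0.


Step 1: Combine all N = 12 observations and assign midranks.
sorted (value, group, rank): (11,G1,1), (14,G2,2), (16,G1,3.5), (16,G2,3.5), (17,G2,5.5), (17,G3,5.5), (18,G1,7.5), (18,G3,7.5), (21,G1,9), (25,G3,10), (27,G3,11), (29,G3,12)
Step 2: Sum ranks within each group.
R_1 = 21 (n_1 = 4)
R_2 = 11 (n_2 = 3)
R_3 = 46 (n_3 = 5)
Step 3: H = 12/(N(N+1)) * sum(R_i^2/n_i) - 3(N+1)
     = 12/(12*13) * (21^2/4 + 11^2/3 + 46^2/5) - 3*13
     = 0.076923 * 573.783 - 39
     = 5.137179.
Step 4: Ties present; correction factor C = 1 - 18/(12^3 - 12) = 0.989510. Corrected H = 5.137179 / 0.989510 = 5.191637.
Step 5: Under H0, H ~ chi^2(2); p-value = 0.074585.
Step 6: alpha = 0.05. fail to reject H0.

H = 5.1916, df = 2, p = 0.074585, fail to reject H0.


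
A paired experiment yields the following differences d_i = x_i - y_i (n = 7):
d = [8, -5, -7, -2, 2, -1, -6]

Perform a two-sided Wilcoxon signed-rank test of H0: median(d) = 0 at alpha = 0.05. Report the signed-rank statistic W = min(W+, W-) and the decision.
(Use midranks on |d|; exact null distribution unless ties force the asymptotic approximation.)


Step 1: Drop any zero differences (none here) and take |d_i|.
|d| = [8, 5, 7, 2, 2, 1, 6]
Step 2: Midrank |d_i| (ties get averaged ranks).
ranks: |8|->7, |5|->4, |7|->6, |2|->2.5, |2|->2.5, |1|->1, |6|->5
Step 3: Attach original signs; sum ranks with positive sign and with negative sign.
W+ = 7 + 2.5 = 9.5
W- = 4 + 6 + 2.5 + 1 + 5 = 18.5
(Check: W+ + W- = 28 should equal n(n+1)/2 = 28.)
Step 4: Test statistic W = min(W+, W-) = 9.5.
Step 5: Ties in |d|, so use the tie-corrected normal approximation.
        E[W] = n(n+1)/4 = 7*8/4 = 14.
        Tie groups: |d|=2 (t=2); sum(t^3 - t) = 6.
        Var[W] = n(n+1)(2n+1)/24 - sum(t^3-t)/48 = 840/24 - 6/48 = 34.875.
        z = (W - E[W]) / sqrt(Var[W]) = (9.5 - 14) / 5.9055 = -0.7620.
        Two-sided p = 2*Phi(z) = 0.446060.
Step 6: alpha = 0.05. fail to reject H0.

W+ = 9.5, W- = 18.5, W = min = 9.5, p = 0.446060, fail to reject H0.


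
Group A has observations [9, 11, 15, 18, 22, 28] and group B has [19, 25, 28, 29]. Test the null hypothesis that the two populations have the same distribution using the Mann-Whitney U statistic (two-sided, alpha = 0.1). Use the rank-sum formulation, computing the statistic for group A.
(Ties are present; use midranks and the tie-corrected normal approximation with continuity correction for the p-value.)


Step 1: Combine and sort all 10 observations; assign midranks.
sorted (value, group): (9,X), (11,X), (15,X), (18,X), (19,Y), (22,X), (25,Y), (28,X), (28,Y), (29,Y)
ranks: 9->1, 11->2, 15->3, 18->4, 19->5, 22->6, 25->7, 28->8.5, 28->8.5, 29->10
Step 2: Rank sum for X: R1 = 1 + 2 + 3 + 4 + 6 + 8.5 = 24.5.
Step 3: U_X = R1 - n1(n1+1)/2 = 24.5 - 6*7/2 = 24.5 - 21 = 3.5.
       U_Y = n1*n2 - U_X = 24 - 3.5 = 20.5.
Step 4: Ties are present, so use the tie-corrected normal approximation (with continuity correction) for the p-value.
Step 5: p-value = 0.087118; compare to alpha = 0.1. reject H0.

U_X = 3.5, p = 0.087118, reject H0 at alpha = 0.1.


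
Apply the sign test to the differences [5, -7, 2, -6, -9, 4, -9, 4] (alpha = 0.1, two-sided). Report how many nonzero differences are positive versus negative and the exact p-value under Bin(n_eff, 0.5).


Step 1: Discard zero differences. Original n = 8; n_eff = number of nonzero differences = 8.
Nonzero differences (with sign): +5, -7, +2, -6, -9, +4, -9, +4
Step 2: Count signs: positive = 4, negative = 4.
Step 3: Under H0: P(positive) = 0.5, so the number of positives S ~ Bin(8, 0.5).
Step 4: Two-sided exact p-value = sum of Bin(8,0.5) probabilities at or below the observed probability = 1.000000.
Step 5: alpha = 0.1. fail to reject H0.

n_eff = 8, pos = 4, neg = 4, p = 1.000000, fail to reject H0.


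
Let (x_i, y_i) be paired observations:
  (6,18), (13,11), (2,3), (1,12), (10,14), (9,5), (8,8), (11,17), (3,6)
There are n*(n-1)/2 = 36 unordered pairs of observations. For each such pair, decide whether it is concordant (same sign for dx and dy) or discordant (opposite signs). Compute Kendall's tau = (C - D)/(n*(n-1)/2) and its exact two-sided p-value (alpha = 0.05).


Step 1: Enumerate the 36 unordered pairs (i,j) with i<j and classify each by sign(x_j-x_i) * sign(y_j-y_i).
  (1,2):dx=+7,dy=-7->D; (1,3):dx=-4,dy=-15->C; (1,4):dx=-5,dy=-6->C; (1,5):dx=+4,dy=-4->D
  (1,6):dx=+3,dy=-13->D; (1,7):dx=+2,dy=-10->D; (1,8):dx=+5,dy=-1->D; (1,9):dx=-3,dy=-12->C
  (2,3):dx=-11,dy=-8->C; (2,4):dx=-12,dy=+1->D; (2,5):dx=-3,dy=+3->D; (2,6):dx=-4,dy=-6->C
  (2,7):dx=-5,dy=-3->C; (2,8):dx=-2,dy=+6->D; (2,9):dx=-10,dy=-5->C; (3,4):dx=-1,dy=+9->D
  (3,5):dx=+8,dy=+11->C; (3,6):dx=+7,dy=+2->C; (3,7):dx=+6,dy=+5->C; (3,8):dx=+9,dy=+14->C
  (3,9):dx=+1,dy=+3->C; (4,5):dx=+9,dy=+2->C; (4,6):dx=+8,dy=-7->D; (4,7):dx=+7,dy=-4->D
  (4,8):dx=+10,dy=+5->C; (4,9):dx=+2,dy=-6->D; (5,6):dx=-1,dy=-9->C; (5,7):dx=-2,dy=-6->C
  (5,8):dx=+1,dy=+3->C; (5,9):dx=-7,dy=-8->C; (6,7):dx=-1,dy=+3->D; (6,8):dx=+2,dy=+12->C
  (6,9):dx=-6,dy=+1->D; (7,8):dx=+3,dy=+9->C; (7,9):dx=-5,dy=-2->C; (8,9):dx=-8,dy=-11->C
Step 2: C = 22, D = 14, total pairs = 36.
Step 3: tau = (C - D)/(n(n-1)/2) = (22 - 14)/36 = 0.222222.
Step 4: Exact two-sided p-value (enumerate n! = 362880 permutations of y under H0): p = 0.476709.
Step 5: alpha = 0.05. fail to reject H0.

tau_b = 0.2222 (C=22, D=14), p = 0.476709, fail to reject H0.


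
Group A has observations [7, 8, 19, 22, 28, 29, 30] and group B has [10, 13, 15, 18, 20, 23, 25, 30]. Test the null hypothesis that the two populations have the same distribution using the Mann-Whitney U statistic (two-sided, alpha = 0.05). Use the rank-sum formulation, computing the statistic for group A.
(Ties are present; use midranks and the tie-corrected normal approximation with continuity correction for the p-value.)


Step 1: Combine and sort all 15 observations; assign midranks.
sorted (value, group): (7,X), (8,X), (10,Y), (13,Y), (15,Y), (18,Y), (19,X), (20,Y), (22,X), (23,Y), (25,Y), (28,X), (29,X), (30,X), (30,Y)
ranks: 7->1, 8->2, 10->3, 13->4, 15->5, 18->6, 19->7, 20->8, 22->9, 23->10, 25->11, 28->12, 29->13, 30->14.5, 30->14.5
Step 2: Rank sum for X: R1 = 1 + 2 + 7 + 9 + 12 + 13 + 14.5 = 58.5.
Step 3: U_X = R1 - n1(n1+1)/2 = 58.5 - 7*8/2 = 58.5 - 28 = 30.5.
       U_Y = n1*n2 - U_X = 56 - 30.5 = 25.5.
Step 4: Ties are present, so use the tie-corrected normal approximation (with continuity correction) for the p-value.
Step 5: p-value = 0.816801; compare to alpha = 0.05. fail to reject H0.

U_X = 30.5, p = 0.816801, fail to reject H0 at alpha = 0.05.


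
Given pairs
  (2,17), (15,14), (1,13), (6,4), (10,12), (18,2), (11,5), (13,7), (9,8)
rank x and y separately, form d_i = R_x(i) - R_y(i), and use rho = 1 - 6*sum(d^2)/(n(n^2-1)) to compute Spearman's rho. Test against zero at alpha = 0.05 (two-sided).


Step 1: Rank x and y separately (midranks; no ties here).
rank(x): 2->2, 15->8, 1->1, 6->3, 10->5, 18->9, 11->6, 13->7, 9->4
rank(y): 17->9, 14->8, 13->7, 4->2, 12->6, 2->1, 5->3, 7->4, 8->5
Step 2: d_i = R_x(i) - R_y(i); compute d_i^2.
  (2-9)^2=49, (8-8)^2=0, (1-7)^2=36, (3-2)^2=1, (5-6)^2=1, (9-1)^2=64, (6-3)^2=9, (7-4)^2=9, (4-5)^2=1
sum(d^2) = 170.
Step 3: rho = 1 - 6*170 / (9*(9^2 - 1)) = 1 - 1020/720 = -0.416667.
Step 4: Under H0, t = rho * sqrt((n-2)/(1-rho^2)) = -1.2127 ~ t(7).
Step 5: Two-sided p-value from the t-distribution with 7 df = 0.264586.
Step 6: alpha = 0.05. fail to reject H0.

rho = -0.4167, p = 0.264586, fail to reject H0 at alpha = 0.05.


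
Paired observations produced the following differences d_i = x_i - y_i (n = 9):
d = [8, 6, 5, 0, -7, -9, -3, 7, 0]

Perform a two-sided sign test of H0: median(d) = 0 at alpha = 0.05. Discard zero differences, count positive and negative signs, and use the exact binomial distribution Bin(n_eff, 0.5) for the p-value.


Step 1: Discard zero differences. Original n = 9; n_eff = number of nonzero differences = 7.
Nonzero differences (with sign): +8, +6, +5, -7, -9, -3, +7
Step 2: Count signs: positive = 4, negative = 3.
Step 3: Under H0: P(positive) = 0.5, so the number of positives S ~ Bin(7, 0.5).
Step 4: Two-sided exact p-value = sum of Bin(7,0.5) probabilities at or below the observed probability = 1.000000.
Step 5: alpha = 0.05. fail to reject H0.

n_eff = 7, pos = 4, neg = 3, p = 1.000000, fail to reject H0.


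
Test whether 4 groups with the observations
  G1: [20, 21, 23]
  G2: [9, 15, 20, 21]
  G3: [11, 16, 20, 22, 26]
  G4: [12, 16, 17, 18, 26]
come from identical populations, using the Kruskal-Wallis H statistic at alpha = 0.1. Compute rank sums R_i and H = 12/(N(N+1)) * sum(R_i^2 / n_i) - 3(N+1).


Step 1: Combine all N = 17 observations and assign midranks.
sorted (value, group, rank): (9,G2,1), (11,G3,2), (12,G4,3), (15,G2,4), (16,G3,5.5), (16,G4,5.5), (17,G4,7), (18,G4,8), (20,G1,10), (20,G2,10), (20,G3,10), (21,G1,12.5), (21,G2,12.5), (22,G3,14), (23,G1,15), (26,G3,16.5), (26,G4,16.5)
Step 2: Sum ranks within each group.
R_1 = 37.5 (n_1 = 3)
R_2 = 27.5 (n_2 = 4)
R_3 = 48 (n_3 = 5)
R_4 = 40 (n_4 = 5)
Step 3: H = 12/(N(N+1)) * sum(R_i^2/n_i) - 3(N+1)
     = 12/(17*18) * (37.5^2/3 + 27.5^2/4 + 48^2/5 + 40^2/5) - 3*18
     = 0.039216 * 1438.61 - 54
     = 2.416176.
Step 4: Ties present; correction factor C = 1 - 42/(17^3 - 17) = 0.991422. Corrected H = 2.416176 / 0.991422 = 2.437083.
Step 5: Under H0, H ~ chi^2(3); p-value = 0.486769.
Step 6: alpha = 0.1. fail to reject H0.

H = 2.4371, df = 3, p = 0.486769, fail to reject H0.


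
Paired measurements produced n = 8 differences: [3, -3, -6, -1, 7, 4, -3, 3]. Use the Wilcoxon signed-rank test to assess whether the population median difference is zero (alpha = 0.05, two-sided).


Step 1: Drop any zero differences (none here) and take |d_i|.
|d| = [3, 3, 6, 1, 7, 4, 3, 3]
Step 2: Midrank |d_i| (ties get averaged ranks).
ranks: |3|->3.5, |3|->3.5, |6|->7, |1|->1, |7|->8, |4|->6, |3|->3.5, |3|->3.5
Step 3: Attach original signs; sum ranks with positive sign and with negative sign.
W+ = 3.5 + 8 + 6 + 3.5 = 21
W- = 3.5 + 7 + 1 + 3.5 = 15
(Check: W+ + W- = 36 should equal n(n+1)/2 = 36.)
Step 4: Test statistic W = min(W+, W-) = 15.
Step 5: Ties in |d|, so use the tie-corrected normal approximation.
        E[W] = n(n+1)/4 = 8*9/4 = 18.
        Tie groups: |d|=3 (t=4); sum(t^3 - t) = 60.
        Var[W] = n(n+1)(2n+1)/24 - sum(t^3-t)/48 = 1224/24 - 60/48 = 49.75.
        z = (W - E[W]) / sqrt(Var[W]) = (15 - 18) / 7.0534 = -0.4253.
        Two-sided p = 2*Phi(z) = 0.670597.
Step 6: alpha = 0.05. fail to reject H0.

W+ = 21, W- = 15, W = min = 15, p = 0.670597, fail to reject H0.


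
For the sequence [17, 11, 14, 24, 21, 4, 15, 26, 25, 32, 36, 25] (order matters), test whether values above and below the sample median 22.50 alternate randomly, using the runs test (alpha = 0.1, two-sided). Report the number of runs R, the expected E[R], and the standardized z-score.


Step 1: Compute median = 22.50; label A = above, B = below.
Labels in order: BBBABBBAAAAA  (n_A = 6, n_B = 6)
Step 2: Count runs R = 4.
Step 3: Under H0 (random ordering), E[R] = 2*n_A*n_B/(n_A+n_B) + 1 = 2*6*6/12 + 1 = 7.0000.
        Var[R] = 2*n_A*n_B*(2*n_A*n_B - n_A - n_B) / ((n_A+n_B)^2 * (n_A+n_B-1)) = 4320/1584 = 2.7273.
        SD[R] = 1.6514.
Step 4: Continuity-corrected z = (R + 0.5 - E[R]) / SD[R] = (4 + 0.5 - 7.0000) / 1.6514 = -1.5138.
Step 5: Two-sided p-value via normal approximation = 2*(1 - Phi(|z|)) = 0.130070.
Step 6: alpha = 0.1. fail to reject H0.

R = 4, z = -1.5138, p = 0.130070, fail to reject H0.


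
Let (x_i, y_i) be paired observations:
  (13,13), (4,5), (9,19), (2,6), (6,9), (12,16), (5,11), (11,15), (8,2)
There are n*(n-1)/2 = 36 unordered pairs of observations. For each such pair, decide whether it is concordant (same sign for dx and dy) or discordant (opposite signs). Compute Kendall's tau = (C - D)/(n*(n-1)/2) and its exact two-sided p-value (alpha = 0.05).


Step 1: Enumerate the 36 unordered pairs (i,j) with i<j and classify each by sign(x_j-x_i) * sign(y_j-y_i).
  (1,2):dx=-9,dy=-8->C; (1,3):dx=-4,dy=+6->D; (1,4):dx=-11,dy=-7->C; (1,5):dx=-7,dy=-4->C
  (1,6):dx=-1,dy=+3->D; (1,7):dx=-8,dy=-2->C; (1,8):dx=-2,dy=+2->D; (1,9):dx=-5,dy=-11->C
  (2,3):dx=+5,dy=+14->C; (2,4):dx=-2,dy=+1->D; (2,5):dx=+2,dy=+4->C; (2,6):dx=+8,dy=+11->C
  (2,7):dx=+1,dy=+6->C; (2,8):dx=+7,dy=+10->C; (2,9):dx=+4,dy=-3->D; (3,4):dx=-7,dy=-13->C
  (3,5):dx=-3,dy=-10->C; (3,6):dx=+3,dy=-3->D; (3,7):dx=-4,dy=-8->C; (3,8):dx=+2,dy=-4->D
  (3,9):dx=-1,dy=-17->C; (4,5):dx=+4,dy=+3->C; (4,6):dx=+10,dy=+10->C; (4,7):dx=+3,dy=+5->C
  (4,8):dx=+9,dy=+9->C; (4,9):dx=+6,dy=-4->D; (5,6):dx=+6,dy=+7->C; (5,7):dx=-1,dy=+2->D
  (5,8):dx=+5,dy=+6->C; (5,9):dx=+2,dy=-7->D; (6,7):dx=-7,dy=-5->C; (6,8):dx=-1,dy=-1->C
  (6,9):dx=-4,dy=-14->C; (7,8):dx=+6,dy=+4->C; (7,9):dx=+3,dy=-9->D; (8,9):dx=-3,dy=-13->C
Step 2: C = 25, D = 11, total pairs = 36.
Step 3: tau = (C - D)/(n(n-1)/2) = (25 - 11)/36 = 0.388889.
Step 4: Exact two-sided p-value (enumerate n! = 362880 permutations of y under H0): p = 0.180181.
Step 5: alpha = 0.05. fail to reject H0.

tau_b = 0.3889 (C=25, D=11), p = 0.180181, fail to reject H0.


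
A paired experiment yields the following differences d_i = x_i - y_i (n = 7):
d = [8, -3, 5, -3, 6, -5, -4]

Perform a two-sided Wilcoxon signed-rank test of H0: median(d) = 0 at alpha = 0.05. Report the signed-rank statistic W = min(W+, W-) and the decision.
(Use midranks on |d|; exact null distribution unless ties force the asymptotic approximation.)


Step 1: Drop any zero differences (none here) and take |d_i|.
|d| = [8, 3, 5, 3, 6, 5, 4]
Step 2: Midrank |d_i| (ties get averaged ranks).
ranks: |8|->7, |3|->1.5, |5|->4.5, |3|->1.5, |6|->6, |5|->4.5, |4|->3
Step 3: Attach original signs; sum ranks with positive sign and with negative sign.
W+ = 7 + 4.5 + 6 = 17.5
W- = 1.5 + 1.5 + 4.5 + 3 = 10.5
(Check: W+ + W- = 28 should equal n(n+1)/2 = 28.)
Step 4: Test statistic W = min(W+, W-) = 10.5.
Step 5: Ties in |d|, so use the tie-corrected normal approximation.
        E[W] = n(n+1)/4 = 7*8/4 = 14.
        Tie groups: |d|=3 (t=2), |d|=5 (t=2); sum(t^3 - t) = 12.
        Var[W] = n(n+1)(2n+1)/24 - sum(t^3-t)/48 = 840/24 - 12/48 = 34.75.
        z = (W - E[W]) / sqrt(Var[W]) = (10.5 - 14) / 5.8949 = -0.5937.
        Two-sided p = 2*Phi(z) = 0.552691.
Step 6: alpha = 0.05. fail to reject H0.

W+ = 17.5, W- = 10.5, W = min = 10.5, p = 0.552691, fail to reject H0.


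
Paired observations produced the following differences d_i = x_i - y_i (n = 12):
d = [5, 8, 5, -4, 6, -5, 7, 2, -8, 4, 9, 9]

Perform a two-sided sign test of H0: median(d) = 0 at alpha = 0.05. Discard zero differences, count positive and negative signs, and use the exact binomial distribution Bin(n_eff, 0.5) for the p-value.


Step 1: Discard zero differences. Original n = 12; n_eff = number of nonzero differences = 12.
Nonzero differences (with sign): +5, +8, +5, -4, +6, -5, +7, +2, -8, +4, +9, +9
Step 2: Count signs: positive = 9, negative = 3.
Step 3: Under H0: P(positive) = 0.5, so the number of positives S ~ Bin(12, 0.5).
Step 4: Two-sided exact p-value = sum of Bin(12,0.5) probabilities at or below the observed probability = 0.145996.
Step 5: alpha = 0.05. fail to reject H0.

n_eff = 12, pos = 9, neg = 3, p = 0.145996, fail to reject H0.


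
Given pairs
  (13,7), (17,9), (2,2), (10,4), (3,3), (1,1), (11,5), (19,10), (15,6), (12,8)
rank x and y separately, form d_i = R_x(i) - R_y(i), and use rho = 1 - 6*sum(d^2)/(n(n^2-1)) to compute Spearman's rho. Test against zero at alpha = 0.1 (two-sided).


Step 1: Rank x and y separately (midranks; no ties here).
rank(x): 13->7, 17->9, 2->2, 10->4, 3->3, 1->1, 11->5, 19->10, 15->8, 12->6
rank(y): 7->7, 9->9, 2->2, 4->4, 3->3, 1->1, 5->5, 10->10, 6->6, 8->8
Step 2: d_i = R_x(i) - R_y(i); compute d_i^2.
  (7-7)^2=0, (9-9)^2=0, (2-2)^2=0, (4-4)^2=0, (3-3)^2=0, (1-1)^2=0, (5-5)^2=0, (10-10)^2=0, (8-6)^2=4, (6-8)^2=4
sum(d^2) = 8.
Step 3: rho = 1 - 6*8 / (10*(10^2 - 1)) = 1 - 48/990 = 0.951515.
Step 4: Under H0, t = rho * sqrt((n-2)/(1-rho^2)) = 8.7493 ~ t(8).
Step 5: Two-sided p-value from the t-distribution with 8 df = 0.000023.
Step 6: alpha = 0.1. reject H0.

rho = 0.9515, p = 0.000023, reject H0 at alpha = 0.1.


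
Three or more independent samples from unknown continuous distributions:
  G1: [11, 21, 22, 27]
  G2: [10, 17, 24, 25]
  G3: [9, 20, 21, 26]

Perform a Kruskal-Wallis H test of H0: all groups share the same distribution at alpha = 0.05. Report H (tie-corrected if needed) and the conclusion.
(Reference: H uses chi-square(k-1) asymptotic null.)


Step 1: Combine all N = 12 observations and assign midranks.
sorted (value, group, rank): (9,G3,1), (10,G2,2), (11,G1,3), (17,G2,4), (20,G3,5), (21,G1,6.5), (21,G3,6.5), (22,G1,8), (24,G2,9), (25,G2,10), (26,G3,11), (27,G1,12)
Step 2: Sum ranks within each group.
R_1 = 29.5 (n_1 = 4)
R_2 = 25 (n_2 = 4)
R_3 = 23.5 (n_3 = 4)
Step 3: H = 12/(N(N+1)) * sum(R_i^2/n_i) - 3(N+1)
     = 12/(12*13) * (29.5^2/4 + 25^2/4 + 23.5^2/4) - 3*13
     = 0.076923 * 511.875 - 39
     = 0.375000.
Step 4: Ties present; correction factor C = 1 - 6/(12^3 - 12) = 0.996503. Corrected H = 0.375000 / 0.996503 = 0.376316.
Step 5: Under H0, H ~ chi^2(2); p-value = 0.828484.
Step 6: alpha = 0.05. fail to reject H0.

H = 0.3763, df = 2, p = 0.828484, fail to reject H0.


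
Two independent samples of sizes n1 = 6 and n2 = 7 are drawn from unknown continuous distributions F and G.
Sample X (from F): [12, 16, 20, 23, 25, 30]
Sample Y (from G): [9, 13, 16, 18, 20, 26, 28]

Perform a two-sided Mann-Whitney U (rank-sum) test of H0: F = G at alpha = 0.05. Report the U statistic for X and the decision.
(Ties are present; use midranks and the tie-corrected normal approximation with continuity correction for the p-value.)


Step 1: Combine and sort all 13 observations; assign midranks.
sorted (value, group): (9,Y), (12,X), (13,Y), (16,X), (16,Y), (18,Y), (20,X), (20,Y), (23,X), (25,X), (26,Y), (28,Y), (30,X)
ranks: 9->1, 12->2, 13->3, 16->4.5, 16->4.5, 18->6, 20->7.5, 20->7.5, 23->9, 25->10, 26->11, 28->12, 30->13
Step 2: Rank sum for X: R1 = 2 + 4.5 + 7.5 + 9 + 10 + 13 = 46.
Step 3: U_X = R1 - n1(n1+1)/2 = 46 - 6*7/2 = 46 - 21 = 25.
       U_Y = n1*n2 - U_X = 42 - 25 = 17.
Step 4: Ties are present, so use the tie-corrected normal approximation (with continuity correction) for the p-value.
Step 5: p-value = 0.616104; compare to alpha = 0.05. fail to reject H0.

U_X = 25, p = 0.616104, fail to reject H0 at alpha = 0.05.


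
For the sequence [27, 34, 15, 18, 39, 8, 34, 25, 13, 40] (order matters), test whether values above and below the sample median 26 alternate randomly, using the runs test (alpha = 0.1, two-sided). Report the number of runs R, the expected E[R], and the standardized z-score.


Step 1: Compute median = 26; label A = above, B = below.
Labels in order: AABBABABBA  (n_A = 5, n_B = 5)
Step 2: Count runs R = 7.
Step 3: Under H0 (random ordering), E[R] = 2*n_A*n_B/(n_A+n_B) + 1 = 2*5*5/10 + 1 = 6.0000.
        Var[R] = 2*n_A*n_B*(2*n_A*n_B - n_A - n_B) / ((n_A+n_B)^2 * (n_A+n_B-1)) = 2000/900 = 2.2222.
        SD[R] = 1.4907.
Step 4: Continuity-corrected z = (R - 0.5 - E[R]) / SD[R] = (7 - 0.5 - 6.0000) / 1.4907 = 0.3354.
Step 5: Two-sided p-value via normal approximation = 2*(1 - Phi(|z|)) = 0.737316.
Step 6: alpha = 0.1. fail to reject H0.

R = 7, z = 0.3354, p = 0.737316, fail to reject H0.


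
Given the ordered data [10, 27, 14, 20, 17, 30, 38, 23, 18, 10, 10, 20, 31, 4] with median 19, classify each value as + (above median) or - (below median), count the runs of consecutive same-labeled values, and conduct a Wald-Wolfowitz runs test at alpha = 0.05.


Step 1: Compute median = 19; label A = above, B = below.
Labels in order: BABABAAABBBAAB  (n_A = 7, n_B = 7)
Step 2: Count runs R = 9.
Step 3: Under H0 (random ordering), E[R] = 2*n_A*n_B/(n_A+n_B) + 1 = 2*7*7/14 + 1 = 8.0000.
        Var[R] = 2*n_A*n_B*(2*n_A*n_B - n_A - n_B) / ((n_A+n_B)^2 * (n_A+n_B-1)) = 8232/2548 = 3.2308.
        SD[R] = 1.7974.
Step 4: Continuity-corrected z = (R - 0.5 - E[R]) / SD[R] = (9 - 0.5 - 8.0000) / 1.7974 = 0.2782.
Step 5: Two-sided p-value via normal approximation = 2*(1 - Phi(|z|)) = 0.780879.
Step 6: alpha = 0.05. fail to reject H0.

R = 9, z = 0.2782, p = 0.780879, fail to reject H0.


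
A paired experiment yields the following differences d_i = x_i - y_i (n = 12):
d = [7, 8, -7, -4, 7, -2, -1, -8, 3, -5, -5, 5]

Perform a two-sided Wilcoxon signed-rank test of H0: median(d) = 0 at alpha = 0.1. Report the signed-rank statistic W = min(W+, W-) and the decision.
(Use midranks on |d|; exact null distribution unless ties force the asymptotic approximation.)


Step 1: Drop any zero differences (none here) and take |d_i|.
|d| = [7, 8, 7, 4, 7, 2, 1, 8, 3, 5, 5, 5]
Step 2: Midrank |d_i| (ties get averaged ranks).
ranks: |7|->9, |8|->11.5, |7|->9, |4|->4, |7|->9, |2|->2, |1|->1, |8|->11.5, |3|->3, |5|->6, |5|->6, |5|->6
Step 3: Attach original signs; sum ranks with positive sign and with negative sign.
W+ = 9 + 11.5 + 9 + 3 + 6 = 38.5
W- = 9 + 4 + 2 + 1 + 11.5 + 6 + 6 = 39.5
(Check: W+ + W- = 78 should equal n(n+1)/2 = 78.)
Step 4: Test statistic W = min(W+, W-) = 38.5.
Step 5: Ties in |d|, so use the tie-corrected normal approximation.
        E[W] = n(n+1)/4 = 12*13/4 = 39.
        Tie groups: |d|=5 (t=3), |d|=7 (t=3), |d|=8 (t=2); sum(t^3 - t) = 54.
        Var[W] = n(n+1)(2n+1)/24 - sum(t^3-t)/48 = 3900/24 - 54/48 = 161.375.
        z = (W - E[W]) / sqrt(Var[W]) = (38.5 - 39) / 12.7033 = -0.0394.
        Two-sided p = 2*Phi(z) = 0.968604.
Step 6: alpha = 0.1. fail to reject H0.

W+ = 38.5, W- = 39.5, W = min = 38.5, p = 0.968604, fail to reject H0.


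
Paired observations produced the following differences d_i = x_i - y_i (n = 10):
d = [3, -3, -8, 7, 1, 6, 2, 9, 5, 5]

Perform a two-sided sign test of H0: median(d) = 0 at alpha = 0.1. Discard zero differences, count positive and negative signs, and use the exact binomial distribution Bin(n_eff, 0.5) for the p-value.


Step 1: Discard zero differences. Original n = 10; n_eff = number of nonzero differences = 10.
Nonzero differences (with sign): +3, -3, -8, +7, +1, +6, +2, +9, +5, +5
Step 2: Count signs: positive = 8, negative = 2.
Step 3: Under H0: P(positive) = 0.5, so the number of positives S ~ Bin(10, 0.5).
Step 4: Two-sided exact p-value = sum of Bin(10,0.5) probabilities at or below the observed probability = 0.109375.
Step 5: alpha = 0.1. fail to reject H0.

n_eff = 10, pos = 8, neg = 2, p = 0.109375, fail to reject H0.


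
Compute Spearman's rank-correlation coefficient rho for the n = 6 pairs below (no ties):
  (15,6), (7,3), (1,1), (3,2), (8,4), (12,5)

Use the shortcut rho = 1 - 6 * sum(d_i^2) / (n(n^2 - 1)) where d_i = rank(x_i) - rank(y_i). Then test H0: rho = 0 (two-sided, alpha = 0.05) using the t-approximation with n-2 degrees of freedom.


Step 1: Rank x and y separately (midranks; no ties here).
rank(x): 15->6, 7->3, 1->1, 3->2, 8->4, 12->5
rank(y): 6->6, 3->3, 1->1, 2->2, 4->4, 5->5
Step 2: d_i = R_x(i) - R_y(i); compute d_i^2.
  (6-6)^2=0, (3-3)^2=0, (1-1)^2=0, (2-2)^2=0, (4-4)^2=0, (5-5)^2=0
sum(d^2) = 0.
Step 3: rho = 1 - 6*0 / (6*(6^2 - 1)) = 1 - 0/210 = 1.000000.
Step 5: Two-sided p-value from the t-distribution with 4 df = 0.000000.
Step 6: alpha = 0.05. reject H0.

rho = 1.0000, p = 0.000000, reject H0 at alpha = 0.05.


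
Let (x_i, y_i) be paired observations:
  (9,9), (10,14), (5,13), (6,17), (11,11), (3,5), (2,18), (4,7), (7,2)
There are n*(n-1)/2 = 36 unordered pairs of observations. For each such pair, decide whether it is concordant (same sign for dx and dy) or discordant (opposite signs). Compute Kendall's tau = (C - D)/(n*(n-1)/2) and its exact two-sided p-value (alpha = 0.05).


Step 1: Enumerate the 36 unordered pairs (i,j) with i<j and classify each by sign(x_j-x_i) * sign(y_j-y_i).
  (1,2):dx=+1,dy=+5->C; (1,3):dx=-4,dy=+4->D; (1,4):dx=-3,dy=+8->D; (1,5):dx=+2,dy=+2->C
  (1,6):dx=-6,dy=-4->C; (1,7):dx=-7,dy=+9->D; (1,8):dx=-5,dy=-2->C; (1,9):dx=-2,dy=-7->C
  (2,3):dx=-5,dy=-1->C; (2,4):dx=-4,dy=+3->D; (2,5):dx=+1,dy=-3->D; (2,6):dx=-7,dy=-9->C
  (2,7):dx=-8,dy=+4->D; (2,8):dx=-6,dy=-7->C; (2,9):dx=-3,dy=-12->C; (3,4):dx=+1,dy=+4->C
  (3,5):dx=+6,dy=-2->D; (3,6):dx=-2,dy=-8->C; (3,7):dx=-3,dy=+5->D; (3,8):dx=-1,dy=-6->C
  (3,9):dx=+2,dy=-11->D; (4,5):dx=+5,dy=-6->D; (4,6):dx=-3,dy=-12->C; (4,7):dx=-4,dy=+1->D
  (4,8):dx=-2,dy=-10->C; (4,9):dx=+1,dy=-15->D; (5,6):dx=-8,dy=-6->C; (5,7):dx=-9,dy=+7->D
  (5,8):dx=-7,dy=-4->C; (5,9):dx=-4,dy=-9->C; (6,7):dx=-1,dy=+13->D; (6,8):dx=+1,dy=+2->C
  (6,9):dx=+4,dy=-3->D; (7,8):dx=+2,dy=-11->D; (7,9):dx=+5,dy=-16->D; (8,9):dx=+3,dy=-5->D
Step 2: C = 18, D = 18, total pairs = 36.
Step 3: tau = (C - D)/(n(n-1)/2) = (18 - 18)/36 = 0.000000.
Step 4: Exact two-sided p-value (enumerate n! = 362880 permutations of y under H0): p = 1.000000.
Step 5: alpha = 0.05. fail to reject H0.

tau_b = 0.0000 (C=18, D=18), p = 1.000000, fail to reject H0.


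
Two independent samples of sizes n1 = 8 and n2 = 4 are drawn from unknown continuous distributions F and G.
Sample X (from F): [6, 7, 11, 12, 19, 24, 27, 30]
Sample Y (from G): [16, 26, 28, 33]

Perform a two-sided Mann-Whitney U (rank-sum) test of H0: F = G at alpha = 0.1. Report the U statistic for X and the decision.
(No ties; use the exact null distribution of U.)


Step 1: Combine and sort all 12 observations; assign midranks.
sorted (value, group): (6,X), (7,X), (11,X), (12,X), (16,Y), (19,X), (24,X), (26,Y), (27,X), (28,Y), (30,X), (33,Y)
ranks: 6->1, 7->2, 11->3, 12->4, 16->5, 19->6, 24->7, 26->8, 27->9, 28->10, 30->11, 33->12
Step 2: Rank sum for X: R1 = 1 + 2 + 3 + 4 + 6 + 7 + 9 + 11 = 43.
Step 3: U_X = R1 - n1(n1+1)/2 = 43 - 8*9/2 = 43 - 36 = 7.
       U_Y = n1*n2 - U_X = 32 - 7 = 25.
Step 4: No ties, so the exact null distribution of U (based on enumerating the C(12,8) = 495 equally likely rank assignments) gives the two-sided p-value.
Step 5: p-value = 0.153535; compare to alpha = 0.1. fail to reject H0.

U_X = 7, p = 0.153535, fail to reject H0 at alpha = 0.1.


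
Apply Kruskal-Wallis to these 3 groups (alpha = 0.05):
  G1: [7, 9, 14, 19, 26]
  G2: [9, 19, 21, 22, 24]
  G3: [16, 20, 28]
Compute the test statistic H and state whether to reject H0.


Step 1: Combine all N = 13 observations and assign midranks.
sorted (value, group, rank): (7,G1,1), (9,G1,2.5), (9,G2,2.5), (14,G1,4), (16,G3,5), (19,G1,6.5), (19,G2,6.5), (20,G3,8), (21,G2,9), (22,G2,10), (24,G2,11), (26,G1,12), (28,G3,13)
Step 2: Sum ranks within each group.
R_1 = 26 (n_1 = 5)
R_2 = 39 (n_2 = 5)
R_3 = 26 (n_3 = 3)
Step 3: H = 12/(N(N+1)) * sum(R_i^2/n_i) - 3(N+1)
     = 12/(13*14) * (26^2/5 + 39^2/5 + 26^2/3) - 3*14
     = 0.065934 * 664.733 - 42
     = 1.828571.
Step 4: Ties present; correction factor C = 1 - 12/(13^3 - 13) = 0.994505. Corrected H = 1.828571 / 0.994505 = 1.838674.
Step 5: Under H0, H ~ chi^2(2); p-value = 0.398783.
Step 6: alpha = 0.05. fail to reject H0.

H = 1.8387, df = 2, p = 0.398783, fail to reject H0.


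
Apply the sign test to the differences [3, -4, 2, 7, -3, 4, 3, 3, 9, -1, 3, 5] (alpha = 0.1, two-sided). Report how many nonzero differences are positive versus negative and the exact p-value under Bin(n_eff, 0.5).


Step 1: Discard zero differences. Original n = 12; n_eff = number of nonzero differences = 12.
Nonzero differences (with sign): +3, -4, +2, +7, -3, +4, +3, +3, +9, -1, +3, +5
Step 2: Count signs: positive = 9, negative = 3.
Step 3: Under H0: P(positive) = 0.5, so the number of positives S ~ Bin(12, 0.5).
Step 4: Two-sided exact p-value = sum of Bin(12,0.5) probabilities at or below the observed probability = 0.145996.
Step 5: alpha = 0.1. fail to reject H0.

n_eff = 12, pos = 9, neg = 3, p = 0.145996, fail to reject H0.


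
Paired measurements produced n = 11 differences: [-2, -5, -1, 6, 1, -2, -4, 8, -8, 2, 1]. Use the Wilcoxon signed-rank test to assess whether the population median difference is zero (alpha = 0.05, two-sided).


Step 1: Drop any zero differences (none here) and take |d_i|.
|d| = [2, 5, 1, 6, 1, 2, 4, 8, 8, 2, 1]
Step 2: Midrank |d_i| (ties get averaged ranks).
ranks: |2|->5, |5|->8, |1|->2, |6|->9, |1|->2, |2|->5, |4|->7, |8|->10.5, |8|->10.5, |2|->5, |1|->2
Step 3: Attach original signs; sum ranks with positive sign and with negative sign.
W+ = 9 + 2 + 10.5 + 5 + 2 = 28.5
W- = 5 + 8 + 2 + 5 + 7 + 10.5 = 37.5
(Check: W+ + W- = 66 should equal n(n+1)/2 = 66.)
Step 4: Test statistic W = min(W+, W-) = 28.5.
Step 5: Ties in |d|, so use the tie-corrected normal approximation.
        E[W] = n(n+1)/4 = 11*12/4 = 33.
        Tie groups: |d|=1 (t=3), |d|=2 (t=3), |d|=8 (t=2); sum(t^3 - t) = 54.
        Var[W] = n(n+1)(2n+1)/24 - sum(t^3-t)/48 = 3036/24 - 54/48 = 125.375.
        z = (W - E[W]) / sqrt(Var[W]) = (28.5 - 33) / 11.1971 = -0.4019.
        Two-sided p = 2*Phi(z) = 0.687765.
Step 6: alpha = 0.05. fail to reject H0.

W+ = 28.5, W- = 37.5, W = min = 28.5, p = 0.687765, fail to reject H0.


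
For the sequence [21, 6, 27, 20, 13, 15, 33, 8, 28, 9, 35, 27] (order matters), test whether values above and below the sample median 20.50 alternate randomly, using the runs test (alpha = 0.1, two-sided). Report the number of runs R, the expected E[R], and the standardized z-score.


Step 1: Compute median = 20.50; label A = above, B = below.
Labels in order: ABABBBABABAA  (n_A = 6, n_B = 6)
Step 2: Count runs R = 9.
Step 3: Under H0 (random ordering), E[R] = 2*n_A*n_B/(n_A+n_B) + 1 = 2*6*6/12 + 1 = 7.0000.
        Var[R] = 2*n_A*n_B*(2*n_A*n_B - n_A - n_B) / ((n_A+n_B)^2 * (n_A+n_B-1)) = 4320/1584 = 2.7273.
        SD[R] = 1.6514.
Step 4: Continuity-corrected z = (R - 0.5 - E[R]) / SD[R] = (9 - 0.5 - 7.0000) / 1.6514 = 0.9083.
Step 5: Two-sided p-value via normal approximation = 2*(1 - Phi(|z|)) = 0.363722.
Step 6: alpha = 0.1. fail to reject H0.

R = 9, z = 0.9083, p = 0.363722, fail to reject H0.


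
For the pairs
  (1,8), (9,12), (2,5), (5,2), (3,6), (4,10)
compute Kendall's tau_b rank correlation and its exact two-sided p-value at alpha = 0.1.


Step 1: Enumerate the 15 unordered pairs (i,j) with i<j and classify each by sign(x_j-x_i) * sign(y_j-y_i).
  (1,2):dx=+8,dy=+4->C; (1,3):dx=+1,dy=-3->D; (1,4):dx=+4,dy=-6->D; (1,5):dx=+2,dy=-2->D
  (1,6):dx=+3,dy=+2->C; (2,3):dx=-7,dy=-7->C; (2,4):dx=-4,dy=-10->C; (2,5):dx=-6,dy=-6->C
  (2,6):dx=-5,dy=-2->C; (3,4):dx=+3,dy=-3->D; (3,5):dx=+1,dy=+1->C; (3,6):dx=+2,dy=+5->C
  (4,5):dx=-2,dy=+4->D; (4,6):dx=-1,dy=+8->D; (5,6):dx=+1,dy=+4->C
Step 2: C = 9, D = 6, total pairs = 15.
Step 3: tau = (C - D)/(n(n-1)/2) = (9 - 6)/15 = 0.200000.
Step 4: Exact two-sided p-value (enumerate n! = 720 permutations of y under H0): p = 0.719444.
Step 5: alpha = 0.1. fail to reject H0.

tau_b = 0.2000 (C=9, D=6), p = 0.719444, fail to reject H0.


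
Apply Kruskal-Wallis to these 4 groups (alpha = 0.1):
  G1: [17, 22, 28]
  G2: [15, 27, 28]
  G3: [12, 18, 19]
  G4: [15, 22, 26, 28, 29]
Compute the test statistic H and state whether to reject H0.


Step 1: Combine all N = 14 observations and assign midranks.
sorted (value, group, rank): (12,G3,1), (15,G2,2.5), (15,G4,2.5), (17,G1,4), (18,G3,5), (19,G3,6), (22,G1,7.5), (22,G4,7.5), (26,G4,9), (27,G2,10), (28,G1,12), (28,G2,12), (28,G4,12), (29,G4,14)
Step 2: Sum ranks within each group.
R_1 = 23.5 (n_1 = 3)
R_2 = 24.5 (n_2 = 3)
R_3 = 12 (n_3 = 3)
R_4 = 45 (n_4 = 5)
Step 3: H = 12/(N(N+1)) * sum(R_i^2/n_i) - 3(N+1)
     = 12/(14*15) * (23.5^2/3 + 24.5^2/3 + 12^2/3 + 45^2/5) - 3*15
     = 0.057143 * 837.167 - 45
     = 2.838095.
Step 4: Ties present; correction factor C = 1 - 36/(14^3 - 14) = 0.986813. Corrected H = 2.838095 / 0.986813 = 2.876021.
Step 5: Under H0, H ~ chi^2(3); p-value = 0.411138.
Step 6: alpha = 0.1. fail to reject H0.

H = 2.8760, df = 3, p = 0.411138, fail to reject H0.


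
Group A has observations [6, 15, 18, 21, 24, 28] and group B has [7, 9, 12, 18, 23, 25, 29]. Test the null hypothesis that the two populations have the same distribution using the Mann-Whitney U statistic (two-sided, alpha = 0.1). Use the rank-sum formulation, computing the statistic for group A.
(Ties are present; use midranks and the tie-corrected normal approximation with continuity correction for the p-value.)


Step 1: Combine and sort all 13 observations; assign midranks.
sorted (value, group): (6,X), (7,Y), (9,Y), (12,Y), (15,X), (18,X), (18,Y), (21,X), (23,Y), (24,X), (25,Y), (28,X), (29,Y)
ranks: 6->1, 7->2, 9->3, 12->4, 15->5, 18->6.5, 18->6.5, 21->8, 23->9, 24->10, 25->11, 28->12, 29->13
Step 2: Rank sum for X: R1 = 1 + 5 + 6.5 + 8 + 10 + 12 = 42.5.
Step 3: U_X = R1 - n1(n1+1)/2 = 42.5 - 6*7/2 = 42.5 - 21 = 21.5.
       U_Y = n1*n2 - U_X = 42 - 21.5 = 20.5.
Step 4: Ties are present, so use the tie-corrected normal approximation (with continuity correction) for the p-value.
Step 5: p-value = 1.000000; compare to alpha = 0.1. fail to reject H0.

U_X = 21.5, p = 1.000000, fail to reject H0 at alpha = 0.1.


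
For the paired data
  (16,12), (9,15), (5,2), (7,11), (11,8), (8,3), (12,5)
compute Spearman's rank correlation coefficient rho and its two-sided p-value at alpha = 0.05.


Step 1: Rank x and y separately (midranks; no ties here).
rank(x): 16->7, 9->4, 5->1, 7->2, 11->5, 8->3, 12->6
rank(y): 12->6, 15->7, 2->1, 11->5, 8->4, 3->2, 5->3
Step 2: d_i = R_x(i) - R_y(i); compute d_i^2.
  (7-6)^2=1, (4-7)^2=9, (1-1)^2=0, (2-5)^2=9, (5-4)^2=1, (3-2)^2=1, (6-3)^2=9
sum(d^2) = 30.
Step 3: rho = 1 - 6*30 / (7*(7^2 - 1)) = 1 - 180/336 = 0.464286.
Step 4: Under H0, t = rho * sqrt((n-2)/(1-rho^2)) = 1.1722 ~ t(5).
Step 5: Two-sided p-value from the t-distribution with 5 df = 0.293934.
Step 6: alpha = 0.05. fail to reject H0.

rho = 0.4643, p = 0.293934, fail to reject H0 at alpha = 0.05.


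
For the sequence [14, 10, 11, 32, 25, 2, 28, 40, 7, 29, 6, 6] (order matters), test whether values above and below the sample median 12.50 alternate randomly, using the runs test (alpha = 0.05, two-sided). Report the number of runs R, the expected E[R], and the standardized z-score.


Step 1: Compute median = 12.50; label A = above, B = below.
Labels in order: ABBAABAABABB  (n_A = 6, n_B = 6)
Step 2: Count runs R = 8.
Step 3: Under H0 (random ordering), E[R] = 2*n_A*n_B/(n_A+n_B) + 1 = 2*6*6/12 + 1 = 7.0000.
        Var[R] = 2*n_A*n_B*(2*n_A*n_B - n_A - n_B) / ((n_A+n_B)^2 * (n_A+n_B-1)) = 4320/1584 = 2.7273.
        SD[R] = 1.6514.
Step 4: Continuity-corrected z = (R - 0.5 - E[R]) / SD[R] = (8 - 0.5 - 7.0000) / 1.6514 = 0.3028.
Step 5: Two-sided p-value via normal approximation = 2*(1 - Phi(|z|)) = 0.762069.
Step 6: alpha = 0.05. fail to reject H0.

R = 8, z = 0.3028, p = 0.762069, fail to reject H0.


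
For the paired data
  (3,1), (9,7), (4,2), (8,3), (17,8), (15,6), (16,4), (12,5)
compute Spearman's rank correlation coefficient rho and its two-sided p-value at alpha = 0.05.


Step 1: Rank x and y separately (midranks; no ties here).
rank(x): 3->1, 9->4, 4->2, 8->3, 17->8, 15->6, 16->7, 12->5
rank(y): 1->1, 7->7, 2->2, 3->3, 8->8, 6->6, 4->4, 5->5
Step 2: d_i = R_x(i) - R_y(i); compute d_i^2.
  (1-1)^2=0, (4-7)^2=9, (2-2)^2=0, (3-3)^2=0, (8-8)^2=0, (6-6)^2=0, (7-4)^2=9, (5-5)^2=0
sum(d^2) = 18.
Step 3: rho = 1 - 6*18 / (8*(8^2 - 1)) = 1 - 108/504 = 0.785714.
Step 4: Under H0, t = rho * sqrt((n-2)/(1-rho^2)) = 3.1113 ~ t(6).
Step 5: Two-sided p-value from the t-distribution with 6 df = 0.020815.
Step 6: alpha = 0.05. reject H0.

rho = 0.7857, p = 0.020815, reject H0 at alpha = 0.05.


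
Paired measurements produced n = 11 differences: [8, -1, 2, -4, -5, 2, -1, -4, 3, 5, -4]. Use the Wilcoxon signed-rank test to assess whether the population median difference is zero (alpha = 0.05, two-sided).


Step 1: Drop any zero differences (none here) and take |d_i|.
|d| = [8, 1, 2, 4, 5, 2, 1, 4, 3, 5, 4]
Step 2: Midrank |d_i| (ties get averaged ranks).
ranks: |8|->11, |1|->1.5, |2|->3.5, |4|->7, |5|->9.5, |2|->3.5, |1|->1.5, |4|->7, |3|->5, |5|->9.5, |4|->7
Step 3: Attach original signs; sum ranks with positive sign and with negative sign.
W+ = 11 + 3.5 + 3.5 + 5 + 9.5 = 32.5
W- = 1.5 + 7 + 9.5 + 1.5 + 7 + 7 = 33.5
(Check: W+ + W- = 66 should equal n(n+1)/2 = 66.)
Step 4: Test statistic W = min(W+, W-) = 32.5.
Step 5: Ties in |d|, so use the tie-corrected normal approximation.
        E[W] = n(n+1)/4 = 11*12/4 = 33.
        Tie groups: |d|=1 (t=2), |d|=2 (t=2), |d|=4 (t=3), |d|=5 (t=2); sum(t^3 - t) = 42.
        Var[W] = n(n+1)(2n+1)/24 - sum(t^3-t)/48 = 3036/24 - 42/48 = 125.625.
        z = (W - E[W]) / sqrt(Var[W]) = (32.5 - 33) / 11.2083 = -0.0446.
        Two-sided p = 2*Phi(z) = 0.964418.
Step 6: alpha = 0.05. fail to reject H0.

W+ = 32.5, W- = 33.5, W = min = 32.5, p = 0.964418, fail to reject H0.


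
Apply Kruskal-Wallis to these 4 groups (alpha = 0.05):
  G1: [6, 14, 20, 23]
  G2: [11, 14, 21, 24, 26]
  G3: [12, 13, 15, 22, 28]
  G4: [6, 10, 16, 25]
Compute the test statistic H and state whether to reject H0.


Step 1: Combine all N = 18 observations and assign midranks.
sorted (value, group, rank): (6,G1,1.5), (6,G4,1.5), (10,G4,3), (11,G2,4), (12,G3,5), (13,G3,6), (14,G1,7.5), (14,G2,7.5), (15,G3,9), (16,G4,10), (20,G1,11), (21,G2,12), (22,G3,13), (23,G1,14), (24,G2,15), (25,G4,16), (26,G2,17), (28,G3,18)
Step 2: Sum ranks within each group.
R_1 = 34 (n_1 = 4)
R_2 = 55.5 (n_2 = 5)
R_3 = 51 (n_3 = 5)
R_4 = 30.5 (n_4 = 4)
Step 3: H = 12/(N(N+1)) * sum(R_i^2/n_i) - 3(N+1)
     = 12/(18*19) * (34^2/4 + 55.5^2/5 + 51^2/5 + 30.5^2/4) - 3*19
     = 0.035088 * 1657.81 - 57
     = 1.168860.
Step 4: Ties present; correction factor C = 1 - 12/(18^3 - 18) = 0.997936. Corrected H = 1.168860 / 0.997936 = 1.171277.
Step 5: Under H0, H ~ chi^2(3); p-value = 0.759901.
Step 6: alpha = 0.05. fail to reject H0.

H = 1.1713, df = 3, p = 0.759901, fail to reject H0.


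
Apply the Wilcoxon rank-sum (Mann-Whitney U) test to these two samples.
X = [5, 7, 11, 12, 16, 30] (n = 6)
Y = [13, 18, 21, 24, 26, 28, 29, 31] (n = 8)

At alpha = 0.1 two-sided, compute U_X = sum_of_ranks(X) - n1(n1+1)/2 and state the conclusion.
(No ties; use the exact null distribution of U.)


Step 1: Combine and sort all 14 observations; assign midranks.
sorted (value, group): (5,X), (7,X), (11,X), (12,X), (13,Y), (16,X), (18,Y), (21,Y), (24,Y), (26,Y), (28,Y), (29,Y), (30,X), (31,Y)
ranks: 5->1, 7->2, 11->3, 12->4, 13->5, 16->6, 18->7, 21->8, 24->9, 26->10, 28->11, 29->12, 30->13, 31->14
Step 2: Rank sum for X: R1 = 1 + 2 + 3 + 4 + 6 + 13 = 29.
Step 3: U_X = R1 - n1(n1+1)/2 = 29 - 6*7/2 = 29 - 21 = 8.
       U_Y = n1*n2 - U_X = 48 - 8 = 40.
Step 4: No ties, so the exact null distribution of U (based on enumerating the C(14,6) = 3003 equally likely rank assignments) gives the two-sided p-value.
Step 5: p-value = 0.042624; compare to alpha = 0.1. reject H0.

U_X = 8, p = 0.042624, reject H0 at alpha = 0.1.


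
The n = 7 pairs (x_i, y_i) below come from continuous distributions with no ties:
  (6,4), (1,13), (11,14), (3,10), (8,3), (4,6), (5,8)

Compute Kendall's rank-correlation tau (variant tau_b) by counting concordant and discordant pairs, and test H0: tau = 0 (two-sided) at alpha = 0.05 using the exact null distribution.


Step 1: Enumerate the 21 unordered pairs (i,j) with i<j and classify each by sign(x_j-x_i) * sign(y_j-y_i).
  (1,2):dx=-5,dy=+9->D; (1,3):dx=+5,dy=+10->C; (1,4):dx=-3,dy=+6->D; (1,5):dx=+2,dy=-1->D
  (1,6):dx=-2,dy=+2->D; (1,7):dx=-1,dy=+4->D; (2,3):dx=+10,dy=+1->C; (2,4):dx=+2,dy=-3->D
  (2,5):dx=+7,dy=-10->D; (2,6):dx=+3,dy=-7->D; (2,7):dx=+4,dy=-5->D; (3,4):dx=-8,dy=-4->C
  (3,5):dx=-3,dy=-11->C; (3,6):dx=-7,dy=-8->C; (3,7):dx=-6,dy=-6->C; (4,5):dx=+5,dy=-7->D
  (4,6):dx=+1,dy=-4->D; (4,7):dx=+2,dy=-2->D; (5,6):dx=-4,dy=+3->D; (5,7):dx=-3,dy=+5->D
  (6,7):dx=+1,dy=+2->C
Step 2: C = 7, D = 14, total pairs = 21.
Step 3: tau = (C - D)/(n(n-1)/2) = (7 - 14)/21 = -0.333333.
Step 4: Exact two-sided p-value (enumerate n! = 5040 permutations of y under H0): p = 0.381349.
Step 5: alpha = 0.05. fail to reject H0.

tau_b = -0.3333 (C=7, D=14), p = 0.381349, fail to reject H0.


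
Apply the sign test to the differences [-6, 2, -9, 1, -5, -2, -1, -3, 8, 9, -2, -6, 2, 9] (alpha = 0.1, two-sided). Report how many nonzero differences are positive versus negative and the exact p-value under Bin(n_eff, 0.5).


Step 1: Discard zero differences. Original n = 14; n_eff = number of nonzero differences = 14.
Nonzero differences (with sign): -6, +2, -9, +1, -5, -2, -1, -3, +8, +9, -2, -6, +2, +9
Step 2: Count signs: positive = 6, negative = 8.
Step 3: Under H0: P(positive) = 0.5, so the number of positives S ~ Bin(14, 0.5).
Step 4: Two-sided exact p-value = sum of Bin(14,0.5) probabilities at or below the observed probability = 0.790527.
Step 5: alpha = 0.1. fail to reject H0.

n_eff = 14, pos = 6, neg = 8, p = 0.790527, fail to reject H0.
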